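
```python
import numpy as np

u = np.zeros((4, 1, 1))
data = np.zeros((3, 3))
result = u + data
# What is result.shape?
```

(4, 3, 3)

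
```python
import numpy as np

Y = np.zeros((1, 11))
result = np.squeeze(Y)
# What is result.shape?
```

(11,)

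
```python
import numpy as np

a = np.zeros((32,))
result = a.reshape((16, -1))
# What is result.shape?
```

(16, 2)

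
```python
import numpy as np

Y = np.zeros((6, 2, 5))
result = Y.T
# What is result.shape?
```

(5, 2, 6)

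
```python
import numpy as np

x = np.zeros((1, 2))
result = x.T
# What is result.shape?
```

(2, 1)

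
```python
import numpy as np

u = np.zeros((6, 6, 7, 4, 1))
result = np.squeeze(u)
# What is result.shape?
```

(6, 6, 7, 4)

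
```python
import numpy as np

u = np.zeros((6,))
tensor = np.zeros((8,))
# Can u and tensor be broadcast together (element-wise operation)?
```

No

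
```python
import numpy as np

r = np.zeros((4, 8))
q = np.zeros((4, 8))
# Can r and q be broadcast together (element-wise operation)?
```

Yes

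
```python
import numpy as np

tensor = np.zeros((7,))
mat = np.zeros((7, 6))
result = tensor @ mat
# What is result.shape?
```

(6,)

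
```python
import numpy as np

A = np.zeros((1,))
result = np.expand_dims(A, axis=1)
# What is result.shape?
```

(1, 1)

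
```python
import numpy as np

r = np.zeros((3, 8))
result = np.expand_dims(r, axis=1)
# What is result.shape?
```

(3, 1, 8)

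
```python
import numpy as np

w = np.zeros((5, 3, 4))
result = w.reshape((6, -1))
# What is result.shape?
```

(6, 10)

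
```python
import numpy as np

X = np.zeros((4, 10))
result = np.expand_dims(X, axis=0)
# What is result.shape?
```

(1, 4, 10)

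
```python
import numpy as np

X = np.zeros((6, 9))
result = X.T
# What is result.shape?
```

(9, 6)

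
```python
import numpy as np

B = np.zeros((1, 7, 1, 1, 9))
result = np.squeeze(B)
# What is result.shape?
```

(7, 9)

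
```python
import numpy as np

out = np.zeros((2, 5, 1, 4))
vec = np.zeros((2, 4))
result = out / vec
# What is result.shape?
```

(2, 5, 2, 4)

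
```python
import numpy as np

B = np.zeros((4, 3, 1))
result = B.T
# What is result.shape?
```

(1, 3, 4)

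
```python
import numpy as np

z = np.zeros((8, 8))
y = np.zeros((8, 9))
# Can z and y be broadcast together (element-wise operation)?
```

No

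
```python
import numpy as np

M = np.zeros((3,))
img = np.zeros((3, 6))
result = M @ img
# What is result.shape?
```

(6,)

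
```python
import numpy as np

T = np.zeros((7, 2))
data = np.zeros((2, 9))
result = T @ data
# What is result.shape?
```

(7, 9)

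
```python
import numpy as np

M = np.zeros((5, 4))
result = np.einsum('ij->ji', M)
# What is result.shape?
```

(4, 5)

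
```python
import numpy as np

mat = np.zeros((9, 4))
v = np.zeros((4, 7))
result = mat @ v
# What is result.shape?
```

(9, 7)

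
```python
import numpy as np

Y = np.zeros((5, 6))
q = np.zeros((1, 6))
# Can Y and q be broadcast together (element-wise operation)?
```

Yes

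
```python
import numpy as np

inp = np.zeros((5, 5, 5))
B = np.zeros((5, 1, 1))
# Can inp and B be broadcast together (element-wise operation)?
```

Yes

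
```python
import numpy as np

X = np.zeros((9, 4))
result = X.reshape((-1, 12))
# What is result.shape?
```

(3, 12)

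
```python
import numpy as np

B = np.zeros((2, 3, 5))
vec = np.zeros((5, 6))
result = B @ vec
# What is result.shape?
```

(2, 3, 6)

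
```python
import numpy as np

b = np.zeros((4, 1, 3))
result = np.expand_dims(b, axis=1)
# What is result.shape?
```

(4, 1, 1, 3)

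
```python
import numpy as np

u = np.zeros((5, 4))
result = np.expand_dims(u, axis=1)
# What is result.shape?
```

(5, 1, 4)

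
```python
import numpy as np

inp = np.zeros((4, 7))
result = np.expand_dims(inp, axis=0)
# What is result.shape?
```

(1, 4, 7)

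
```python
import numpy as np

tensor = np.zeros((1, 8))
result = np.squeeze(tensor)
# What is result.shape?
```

(8,)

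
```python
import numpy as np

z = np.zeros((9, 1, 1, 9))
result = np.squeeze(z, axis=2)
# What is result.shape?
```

(9, 1, 9)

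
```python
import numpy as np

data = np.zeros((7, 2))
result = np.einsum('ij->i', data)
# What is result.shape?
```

(7,)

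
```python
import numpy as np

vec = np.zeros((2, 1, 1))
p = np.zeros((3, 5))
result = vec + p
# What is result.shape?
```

(2, 3, 5)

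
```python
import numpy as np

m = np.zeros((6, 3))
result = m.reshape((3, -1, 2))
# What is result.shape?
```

(3, 3, 2)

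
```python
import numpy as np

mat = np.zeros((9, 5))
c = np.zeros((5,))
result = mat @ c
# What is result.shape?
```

(9,)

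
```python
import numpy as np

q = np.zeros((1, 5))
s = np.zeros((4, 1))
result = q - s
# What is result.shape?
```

(4, 5)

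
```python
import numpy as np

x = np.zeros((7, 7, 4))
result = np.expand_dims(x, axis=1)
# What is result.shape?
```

(7, 1, 7, 4)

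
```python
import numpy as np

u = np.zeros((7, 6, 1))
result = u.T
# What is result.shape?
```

(1, 6, 7)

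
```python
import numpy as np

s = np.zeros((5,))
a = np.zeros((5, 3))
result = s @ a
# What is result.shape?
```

(3,)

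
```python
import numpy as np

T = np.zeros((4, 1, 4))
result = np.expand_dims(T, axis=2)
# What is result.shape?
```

(4, 1, 1, 4)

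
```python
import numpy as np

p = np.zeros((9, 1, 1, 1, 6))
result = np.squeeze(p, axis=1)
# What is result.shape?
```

(9, 1, 1, 6)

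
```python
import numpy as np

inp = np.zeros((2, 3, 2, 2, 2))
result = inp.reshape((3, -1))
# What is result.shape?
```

(3, 16)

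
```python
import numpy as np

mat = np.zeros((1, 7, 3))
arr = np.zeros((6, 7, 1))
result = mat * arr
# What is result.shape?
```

(6, 7, 3)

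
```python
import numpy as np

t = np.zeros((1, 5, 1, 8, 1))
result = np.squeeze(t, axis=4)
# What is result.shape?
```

(1, 5, 1, 8)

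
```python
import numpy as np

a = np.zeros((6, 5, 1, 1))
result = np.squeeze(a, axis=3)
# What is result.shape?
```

(6, 5, 1)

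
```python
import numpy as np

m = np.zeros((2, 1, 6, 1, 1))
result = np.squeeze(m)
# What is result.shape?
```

(2, 6)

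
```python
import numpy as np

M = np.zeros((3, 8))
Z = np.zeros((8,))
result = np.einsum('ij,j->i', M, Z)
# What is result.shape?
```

(3,)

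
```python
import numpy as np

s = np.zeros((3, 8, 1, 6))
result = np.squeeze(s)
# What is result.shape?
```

(3, 8, 6)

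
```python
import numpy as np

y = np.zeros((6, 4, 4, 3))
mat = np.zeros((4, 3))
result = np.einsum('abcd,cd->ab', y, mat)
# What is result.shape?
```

(6, 4)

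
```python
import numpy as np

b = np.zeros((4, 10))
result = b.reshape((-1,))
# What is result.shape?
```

(40,)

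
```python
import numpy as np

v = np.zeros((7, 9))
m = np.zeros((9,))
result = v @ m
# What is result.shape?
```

(7,)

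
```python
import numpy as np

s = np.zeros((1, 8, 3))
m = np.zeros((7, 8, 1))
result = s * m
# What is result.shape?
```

(7, 8, 3)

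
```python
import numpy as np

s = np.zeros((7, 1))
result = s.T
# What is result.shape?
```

(1, 7)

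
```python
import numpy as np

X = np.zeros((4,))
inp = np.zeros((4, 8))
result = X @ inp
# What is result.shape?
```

(8,)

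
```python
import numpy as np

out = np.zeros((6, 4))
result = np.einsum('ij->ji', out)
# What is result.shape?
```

(4, 6)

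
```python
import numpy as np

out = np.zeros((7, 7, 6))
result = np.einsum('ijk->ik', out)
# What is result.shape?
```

(7, 6)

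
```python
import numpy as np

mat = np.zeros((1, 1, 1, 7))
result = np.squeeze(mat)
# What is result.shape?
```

(7,)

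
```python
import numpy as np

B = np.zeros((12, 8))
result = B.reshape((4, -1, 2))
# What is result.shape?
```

(4, 12, 2)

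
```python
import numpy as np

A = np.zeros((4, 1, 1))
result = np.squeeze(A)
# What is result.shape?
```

(4,)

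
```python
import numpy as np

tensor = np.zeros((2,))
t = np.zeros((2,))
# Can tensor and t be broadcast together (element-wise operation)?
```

Yes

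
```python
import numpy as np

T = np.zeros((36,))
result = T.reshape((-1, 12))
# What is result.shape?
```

(3, 12)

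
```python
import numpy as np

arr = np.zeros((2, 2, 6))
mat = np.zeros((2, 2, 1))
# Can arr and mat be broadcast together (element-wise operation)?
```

Yes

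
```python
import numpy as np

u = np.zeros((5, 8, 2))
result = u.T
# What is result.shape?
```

(2, 8, 5)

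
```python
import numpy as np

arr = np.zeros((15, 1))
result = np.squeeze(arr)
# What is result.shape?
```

(15,)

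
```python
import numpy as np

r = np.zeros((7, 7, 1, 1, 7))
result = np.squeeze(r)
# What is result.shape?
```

(7, 7, 7)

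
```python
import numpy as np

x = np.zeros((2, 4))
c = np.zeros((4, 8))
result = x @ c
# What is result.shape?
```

(2, 8)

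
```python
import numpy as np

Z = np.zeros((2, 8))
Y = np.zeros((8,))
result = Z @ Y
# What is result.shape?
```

(2,)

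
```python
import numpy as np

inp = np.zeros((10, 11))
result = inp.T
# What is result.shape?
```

(11, 10)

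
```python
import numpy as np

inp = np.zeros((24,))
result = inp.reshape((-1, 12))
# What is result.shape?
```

(2, 12)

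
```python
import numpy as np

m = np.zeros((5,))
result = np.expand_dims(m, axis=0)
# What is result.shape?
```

(1, 5)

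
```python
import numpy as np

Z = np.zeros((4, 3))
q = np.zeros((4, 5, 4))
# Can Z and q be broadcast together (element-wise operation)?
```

No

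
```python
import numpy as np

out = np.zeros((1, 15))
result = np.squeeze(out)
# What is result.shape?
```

(15,)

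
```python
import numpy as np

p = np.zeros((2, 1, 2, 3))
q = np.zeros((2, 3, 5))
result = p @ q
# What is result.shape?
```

(2, 2, 2, 5)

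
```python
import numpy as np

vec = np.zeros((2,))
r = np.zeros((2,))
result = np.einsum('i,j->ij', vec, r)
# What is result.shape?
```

(2, 2)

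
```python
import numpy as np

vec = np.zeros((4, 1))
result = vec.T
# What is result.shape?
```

(1, 4)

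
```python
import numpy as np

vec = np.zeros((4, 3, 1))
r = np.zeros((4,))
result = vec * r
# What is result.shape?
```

(4, 3, 4)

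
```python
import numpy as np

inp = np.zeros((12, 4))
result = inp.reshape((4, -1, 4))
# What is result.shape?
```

(4, 3, 4)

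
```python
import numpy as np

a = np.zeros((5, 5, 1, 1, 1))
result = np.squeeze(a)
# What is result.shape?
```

(5, 5)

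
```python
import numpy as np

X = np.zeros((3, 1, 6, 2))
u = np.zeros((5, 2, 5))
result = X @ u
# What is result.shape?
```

(3, 5, 6, 5)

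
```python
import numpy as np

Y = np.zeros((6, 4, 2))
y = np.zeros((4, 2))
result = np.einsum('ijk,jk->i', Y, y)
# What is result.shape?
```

(6,)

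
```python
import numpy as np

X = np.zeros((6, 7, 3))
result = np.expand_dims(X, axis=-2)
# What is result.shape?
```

(6, 7, 1, 3)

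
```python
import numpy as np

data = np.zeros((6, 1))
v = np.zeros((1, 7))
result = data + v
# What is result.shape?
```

(6, 7)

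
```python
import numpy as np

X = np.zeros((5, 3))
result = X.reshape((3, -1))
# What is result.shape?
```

(3, 5)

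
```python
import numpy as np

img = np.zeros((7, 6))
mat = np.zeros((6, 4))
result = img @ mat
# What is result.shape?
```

(7, 4)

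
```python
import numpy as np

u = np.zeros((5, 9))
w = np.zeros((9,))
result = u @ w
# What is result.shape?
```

(5,)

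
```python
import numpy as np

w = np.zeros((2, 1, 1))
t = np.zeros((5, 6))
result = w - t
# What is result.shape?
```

(2, 5, 6)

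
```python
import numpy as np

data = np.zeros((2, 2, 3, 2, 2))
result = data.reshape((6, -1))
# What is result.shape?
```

(6, 8)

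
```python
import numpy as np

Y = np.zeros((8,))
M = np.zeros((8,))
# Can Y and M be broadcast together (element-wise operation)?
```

Yes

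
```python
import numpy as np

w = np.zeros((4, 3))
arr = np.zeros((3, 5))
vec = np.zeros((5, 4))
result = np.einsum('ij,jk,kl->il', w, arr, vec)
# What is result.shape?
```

(4, 4)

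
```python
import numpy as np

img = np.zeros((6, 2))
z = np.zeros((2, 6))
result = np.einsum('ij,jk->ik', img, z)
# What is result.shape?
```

(6, 6)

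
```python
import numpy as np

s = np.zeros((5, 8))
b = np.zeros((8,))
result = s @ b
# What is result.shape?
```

(5,)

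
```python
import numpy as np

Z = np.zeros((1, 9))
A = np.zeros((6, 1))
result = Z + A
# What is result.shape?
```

(6, 9)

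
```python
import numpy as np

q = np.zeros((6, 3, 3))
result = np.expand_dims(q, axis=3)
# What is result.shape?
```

(6, 3, 3, 1)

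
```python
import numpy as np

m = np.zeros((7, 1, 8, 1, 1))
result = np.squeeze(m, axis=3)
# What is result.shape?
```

(7, 1, 8, 1)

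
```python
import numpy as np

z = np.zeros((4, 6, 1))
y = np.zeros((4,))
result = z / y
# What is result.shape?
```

(4, 6, 4)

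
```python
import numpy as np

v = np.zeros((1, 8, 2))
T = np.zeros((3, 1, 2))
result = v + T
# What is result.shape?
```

(3, 8, 2)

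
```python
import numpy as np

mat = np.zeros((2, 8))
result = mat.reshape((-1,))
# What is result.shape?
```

(16,)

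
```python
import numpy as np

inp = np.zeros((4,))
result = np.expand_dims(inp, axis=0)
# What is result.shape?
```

(1, 4)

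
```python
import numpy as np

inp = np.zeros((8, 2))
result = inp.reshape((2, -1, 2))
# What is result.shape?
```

(2, 4, 2)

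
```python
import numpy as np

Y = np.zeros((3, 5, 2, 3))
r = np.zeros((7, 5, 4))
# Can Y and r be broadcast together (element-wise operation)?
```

No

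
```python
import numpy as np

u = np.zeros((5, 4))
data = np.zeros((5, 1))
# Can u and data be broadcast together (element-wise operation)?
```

Yes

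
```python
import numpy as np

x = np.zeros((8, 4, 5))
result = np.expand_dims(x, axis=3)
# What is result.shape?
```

(8, 4, 5, 1)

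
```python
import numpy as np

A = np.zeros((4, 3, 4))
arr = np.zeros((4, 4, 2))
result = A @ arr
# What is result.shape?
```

(4, 3, 2)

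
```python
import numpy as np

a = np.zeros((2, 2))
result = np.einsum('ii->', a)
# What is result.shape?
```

()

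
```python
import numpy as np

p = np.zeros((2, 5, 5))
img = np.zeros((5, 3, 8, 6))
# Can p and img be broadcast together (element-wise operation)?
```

No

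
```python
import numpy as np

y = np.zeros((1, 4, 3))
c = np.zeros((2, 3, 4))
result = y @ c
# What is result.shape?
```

(2, 4, 4)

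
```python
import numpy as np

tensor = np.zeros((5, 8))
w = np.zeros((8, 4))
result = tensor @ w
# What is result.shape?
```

(5, 4)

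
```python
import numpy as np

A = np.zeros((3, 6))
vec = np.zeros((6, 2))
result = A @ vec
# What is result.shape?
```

(3, 2)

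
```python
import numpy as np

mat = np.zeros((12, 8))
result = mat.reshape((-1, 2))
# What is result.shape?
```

(48, 2)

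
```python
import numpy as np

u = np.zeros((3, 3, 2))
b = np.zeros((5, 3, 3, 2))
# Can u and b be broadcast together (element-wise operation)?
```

Yes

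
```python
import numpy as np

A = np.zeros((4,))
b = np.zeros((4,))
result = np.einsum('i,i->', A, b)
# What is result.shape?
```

()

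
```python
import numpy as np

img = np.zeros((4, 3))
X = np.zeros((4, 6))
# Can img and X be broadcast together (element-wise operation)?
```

No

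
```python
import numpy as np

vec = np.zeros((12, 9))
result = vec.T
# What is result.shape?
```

(9, 12)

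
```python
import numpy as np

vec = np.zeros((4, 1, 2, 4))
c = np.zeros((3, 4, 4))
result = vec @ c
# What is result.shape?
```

(4, 3, 2, 4)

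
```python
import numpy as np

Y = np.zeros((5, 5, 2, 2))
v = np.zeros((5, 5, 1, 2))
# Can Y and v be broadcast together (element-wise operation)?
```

Yes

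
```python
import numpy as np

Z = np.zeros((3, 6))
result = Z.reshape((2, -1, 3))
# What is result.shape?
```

(2, 3, 3)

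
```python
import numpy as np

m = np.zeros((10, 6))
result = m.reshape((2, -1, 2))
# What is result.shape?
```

(2, 15, 2)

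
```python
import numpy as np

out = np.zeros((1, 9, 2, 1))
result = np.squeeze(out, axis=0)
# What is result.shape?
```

(9, 2, 1)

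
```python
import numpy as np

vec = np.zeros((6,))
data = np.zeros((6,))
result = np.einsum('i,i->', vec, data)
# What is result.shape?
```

()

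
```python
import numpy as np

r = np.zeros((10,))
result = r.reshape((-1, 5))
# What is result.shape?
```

(2, 5)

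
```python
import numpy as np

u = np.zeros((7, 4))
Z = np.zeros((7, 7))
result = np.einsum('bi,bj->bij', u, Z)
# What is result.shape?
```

(7, 4, 7)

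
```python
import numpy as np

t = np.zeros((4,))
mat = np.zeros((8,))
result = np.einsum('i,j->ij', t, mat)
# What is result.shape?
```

(4, 8)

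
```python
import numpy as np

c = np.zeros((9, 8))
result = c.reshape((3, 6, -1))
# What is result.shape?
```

(3, 6, 4)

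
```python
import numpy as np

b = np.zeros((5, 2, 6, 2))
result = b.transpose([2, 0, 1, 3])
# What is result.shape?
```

(6, 5, 2, 2)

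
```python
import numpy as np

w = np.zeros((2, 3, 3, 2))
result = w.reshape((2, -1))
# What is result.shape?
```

(2, 18)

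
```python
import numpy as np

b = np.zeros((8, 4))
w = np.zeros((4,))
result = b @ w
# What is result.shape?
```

(8,)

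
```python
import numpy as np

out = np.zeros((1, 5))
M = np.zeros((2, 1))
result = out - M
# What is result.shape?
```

(2, 5)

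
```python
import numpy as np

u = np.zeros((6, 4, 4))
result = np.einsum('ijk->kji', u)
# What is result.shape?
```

(4, 4, 6)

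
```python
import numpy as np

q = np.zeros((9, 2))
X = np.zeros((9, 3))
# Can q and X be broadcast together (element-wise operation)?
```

No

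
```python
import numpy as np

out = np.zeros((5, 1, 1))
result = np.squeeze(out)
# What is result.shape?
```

(5,)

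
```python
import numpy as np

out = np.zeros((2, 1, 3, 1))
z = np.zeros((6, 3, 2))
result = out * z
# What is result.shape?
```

(2, 6, 3, 2)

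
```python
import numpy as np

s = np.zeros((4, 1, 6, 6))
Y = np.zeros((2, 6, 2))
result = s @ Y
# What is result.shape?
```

(4, 2, 6, 2)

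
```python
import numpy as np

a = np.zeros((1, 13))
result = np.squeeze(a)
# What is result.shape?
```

(13,)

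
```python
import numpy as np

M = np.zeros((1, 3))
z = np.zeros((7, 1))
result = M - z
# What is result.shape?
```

(7, 3)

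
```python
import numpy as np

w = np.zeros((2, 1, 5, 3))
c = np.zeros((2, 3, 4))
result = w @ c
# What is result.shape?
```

(2, 2, 5, 4)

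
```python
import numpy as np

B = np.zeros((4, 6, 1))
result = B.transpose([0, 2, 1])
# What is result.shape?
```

(4, 1, 6)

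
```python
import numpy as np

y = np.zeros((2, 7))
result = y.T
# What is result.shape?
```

(7, 2)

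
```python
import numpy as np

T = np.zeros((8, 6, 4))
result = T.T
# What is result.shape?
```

(4, 6, 8)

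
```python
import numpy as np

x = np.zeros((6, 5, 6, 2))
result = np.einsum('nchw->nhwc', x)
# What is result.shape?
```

(6, 6, 2, 5)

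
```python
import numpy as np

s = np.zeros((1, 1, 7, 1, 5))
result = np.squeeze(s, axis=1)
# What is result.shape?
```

(1, 7, 1, 5)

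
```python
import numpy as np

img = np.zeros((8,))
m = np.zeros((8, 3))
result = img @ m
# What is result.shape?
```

(3,)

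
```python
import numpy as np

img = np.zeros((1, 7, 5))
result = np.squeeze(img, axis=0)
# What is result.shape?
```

(7, 5)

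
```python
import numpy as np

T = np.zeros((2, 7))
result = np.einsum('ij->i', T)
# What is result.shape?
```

(2,)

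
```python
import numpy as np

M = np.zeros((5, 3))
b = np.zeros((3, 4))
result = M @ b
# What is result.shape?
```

(5, 4)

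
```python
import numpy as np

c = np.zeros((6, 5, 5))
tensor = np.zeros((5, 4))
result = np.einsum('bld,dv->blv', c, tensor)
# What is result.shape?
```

(6, 5, 4)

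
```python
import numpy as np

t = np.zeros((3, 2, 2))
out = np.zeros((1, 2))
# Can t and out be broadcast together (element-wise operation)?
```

Yes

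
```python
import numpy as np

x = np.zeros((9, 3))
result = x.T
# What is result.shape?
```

(3, 9)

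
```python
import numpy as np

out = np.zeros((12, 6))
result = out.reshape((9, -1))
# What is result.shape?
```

(9, 8)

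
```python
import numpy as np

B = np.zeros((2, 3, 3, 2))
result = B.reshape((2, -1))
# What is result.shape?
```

(2, 18)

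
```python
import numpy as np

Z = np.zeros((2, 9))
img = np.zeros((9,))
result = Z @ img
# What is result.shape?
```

(2,)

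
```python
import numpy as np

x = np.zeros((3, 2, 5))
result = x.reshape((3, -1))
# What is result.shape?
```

(3, 10)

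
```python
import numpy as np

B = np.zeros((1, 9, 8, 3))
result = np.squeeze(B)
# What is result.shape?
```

(9, 8, 3)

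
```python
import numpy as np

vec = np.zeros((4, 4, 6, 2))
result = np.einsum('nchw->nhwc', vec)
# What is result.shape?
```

(4, 6, 2, 4)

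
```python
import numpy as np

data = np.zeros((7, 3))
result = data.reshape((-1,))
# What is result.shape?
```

(21,)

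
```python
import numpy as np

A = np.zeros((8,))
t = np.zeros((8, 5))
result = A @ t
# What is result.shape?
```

(5,)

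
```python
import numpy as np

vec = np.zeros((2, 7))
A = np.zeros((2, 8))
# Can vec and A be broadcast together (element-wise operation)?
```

No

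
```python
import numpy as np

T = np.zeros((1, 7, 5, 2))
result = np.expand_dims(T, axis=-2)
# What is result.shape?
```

(1, 7, 5, 1, 2)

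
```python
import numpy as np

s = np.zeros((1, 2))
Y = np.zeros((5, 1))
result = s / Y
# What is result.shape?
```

(5, 2)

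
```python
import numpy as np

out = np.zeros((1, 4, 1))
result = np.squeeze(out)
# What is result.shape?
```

(4,)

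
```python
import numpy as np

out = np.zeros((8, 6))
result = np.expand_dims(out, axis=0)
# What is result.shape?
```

(1, 8, 6)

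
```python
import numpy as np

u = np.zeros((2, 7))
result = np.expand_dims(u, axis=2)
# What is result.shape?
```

(2, 7, 1)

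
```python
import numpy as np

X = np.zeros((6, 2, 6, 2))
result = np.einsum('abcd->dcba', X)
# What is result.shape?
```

(2, 6, 2, 6)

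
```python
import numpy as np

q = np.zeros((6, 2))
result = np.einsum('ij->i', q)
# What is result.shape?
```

(6,)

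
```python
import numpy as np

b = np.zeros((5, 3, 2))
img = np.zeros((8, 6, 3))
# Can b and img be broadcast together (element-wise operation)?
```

No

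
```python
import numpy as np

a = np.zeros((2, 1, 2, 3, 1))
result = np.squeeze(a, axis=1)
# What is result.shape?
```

(2, 2, 3, 1)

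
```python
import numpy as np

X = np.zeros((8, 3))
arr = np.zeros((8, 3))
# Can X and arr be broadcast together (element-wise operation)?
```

Yes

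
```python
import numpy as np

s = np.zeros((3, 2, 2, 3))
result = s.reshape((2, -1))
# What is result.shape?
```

(2, 18)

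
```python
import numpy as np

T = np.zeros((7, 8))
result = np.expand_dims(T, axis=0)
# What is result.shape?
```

(1, 7, 8)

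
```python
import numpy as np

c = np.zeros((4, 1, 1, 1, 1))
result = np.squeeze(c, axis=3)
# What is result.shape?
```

(4, 1, 1, 1)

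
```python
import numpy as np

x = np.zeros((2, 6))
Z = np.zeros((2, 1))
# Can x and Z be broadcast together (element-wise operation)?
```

Yes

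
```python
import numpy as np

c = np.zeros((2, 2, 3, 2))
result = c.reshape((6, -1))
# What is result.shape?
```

(6, 4)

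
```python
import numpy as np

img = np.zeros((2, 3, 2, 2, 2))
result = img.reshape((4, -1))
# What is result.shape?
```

(4, 12)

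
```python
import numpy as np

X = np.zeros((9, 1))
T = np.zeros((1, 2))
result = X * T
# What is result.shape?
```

(9, 2)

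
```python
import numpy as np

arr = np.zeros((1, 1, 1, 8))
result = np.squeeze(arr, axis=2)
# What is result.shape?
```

(1, 1, 8)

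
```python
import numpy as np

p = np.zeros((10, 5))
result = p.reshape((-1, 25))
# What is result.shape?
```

(2, 25)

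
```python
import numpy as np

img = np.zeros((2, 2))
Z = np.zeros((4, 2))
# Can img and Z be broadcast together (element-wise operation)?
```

No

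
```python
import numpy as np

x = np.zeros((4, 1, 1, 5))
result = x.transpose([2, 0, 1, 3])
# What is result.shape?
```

(1, 4, 1, 5)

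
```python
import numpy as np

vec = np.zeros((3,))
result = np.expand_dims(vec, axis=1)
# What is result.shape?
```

(3, 1)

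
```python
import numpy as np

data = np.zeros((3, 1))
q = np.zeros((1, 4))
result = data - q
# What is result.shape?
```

(3, 4)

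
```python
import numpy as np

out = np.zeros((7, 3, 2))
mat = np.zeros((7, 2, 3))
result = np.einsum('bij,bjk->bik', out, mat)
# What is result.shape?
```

(7, 3, 3)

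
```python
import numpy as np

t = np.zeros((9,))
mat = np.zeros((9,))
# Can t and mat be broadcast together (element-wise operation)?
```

Yes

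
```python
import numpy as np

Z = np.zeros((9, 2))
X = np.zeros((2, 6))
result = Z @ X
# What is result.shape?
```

(9, 6)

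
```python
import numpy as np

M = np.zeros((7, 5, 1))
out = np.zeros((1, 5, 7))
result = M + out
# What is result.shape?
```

(7, 5, 7)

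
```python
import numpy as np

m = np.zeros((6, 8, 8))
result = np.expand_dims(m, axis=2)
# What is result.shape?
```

(6, 8, 1, 8)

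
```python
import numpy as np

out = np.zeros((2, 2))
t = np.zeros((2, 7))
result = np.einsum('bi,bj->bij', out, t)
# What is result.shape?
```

(2, 2, 7)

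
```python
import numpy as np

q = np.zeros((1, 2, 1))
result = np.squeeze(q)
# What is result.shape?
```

(2,)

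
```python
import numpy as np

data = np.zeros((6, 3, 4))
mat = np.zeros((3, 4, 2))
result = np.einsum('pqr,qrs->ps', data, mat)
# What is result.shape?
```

(6, 2)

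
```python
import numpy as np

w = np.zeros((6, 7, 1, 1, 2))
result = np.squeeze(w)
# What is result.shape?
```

(6, 7, 2)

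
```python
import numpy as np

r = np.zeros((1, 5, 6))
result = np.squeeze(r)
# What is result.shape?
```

(5, 6)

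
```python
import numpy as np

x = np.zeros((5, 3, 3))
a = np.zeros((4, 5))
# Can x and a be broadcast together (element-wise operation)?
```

No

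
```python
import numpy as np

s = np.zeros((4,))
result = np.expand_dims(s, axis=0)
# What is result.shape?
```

(1, 4)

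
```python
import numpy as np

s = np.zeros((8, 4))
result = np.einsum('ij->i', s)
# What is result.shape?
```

(8,)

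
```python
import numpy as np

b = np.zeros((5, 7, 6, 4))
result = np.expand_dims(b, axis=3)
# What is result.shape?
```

(5, 7, 6, 1, 4)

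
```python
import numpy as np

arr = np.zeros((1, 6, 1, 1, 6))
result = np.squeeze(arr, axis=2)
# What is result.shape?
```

(1, 6, 1, 6)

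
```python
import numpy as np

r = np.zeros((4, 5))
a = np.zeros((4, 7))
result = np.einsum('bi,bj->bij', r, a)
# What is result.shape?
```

(4, 5, 7)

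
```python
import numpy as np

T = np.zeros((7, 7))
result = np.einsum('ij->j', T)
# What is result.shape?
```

(7,)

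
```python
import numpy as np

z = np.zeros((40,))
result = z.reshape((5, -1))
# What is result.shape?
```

(5, 8)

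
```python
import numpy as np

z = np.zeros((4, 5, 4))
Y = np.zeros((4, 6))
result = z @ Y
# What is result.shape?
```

(4, 5, 6)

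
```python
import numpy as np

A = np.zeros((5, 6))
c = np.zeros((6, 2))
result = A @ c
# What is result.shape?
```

(5, 2)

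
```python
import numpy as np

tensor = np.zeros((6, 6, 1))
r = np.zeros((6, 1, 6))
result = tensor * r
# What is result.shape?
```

(6, 6, 6)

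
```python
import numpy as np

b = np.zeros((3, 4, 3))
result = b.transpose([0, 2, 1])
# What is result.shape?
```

(3, 3, 4)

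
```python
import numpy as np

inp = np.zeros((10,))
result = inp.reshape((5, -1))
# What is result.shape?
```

(5, 2)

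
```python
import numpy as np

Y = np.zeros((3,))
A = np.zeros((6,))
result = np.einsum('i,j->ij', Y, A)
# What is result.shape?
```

(3, 6)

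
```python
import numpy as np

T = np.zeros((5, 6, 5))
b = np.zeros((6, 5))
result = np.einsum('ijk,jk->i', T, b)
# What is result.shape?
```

(5,)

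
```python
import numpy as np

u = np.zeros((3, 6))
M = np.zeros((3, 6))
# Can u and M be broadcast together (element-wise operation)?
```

Yes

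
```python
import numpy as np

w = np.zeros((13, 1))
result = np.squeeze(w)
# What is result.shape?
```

(13,)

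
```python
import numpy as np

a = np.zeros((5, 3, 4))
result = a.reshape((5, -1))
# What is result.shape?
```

(5, 12)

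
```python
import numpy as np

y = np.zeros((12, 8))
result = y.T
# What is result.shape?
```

(8, 12)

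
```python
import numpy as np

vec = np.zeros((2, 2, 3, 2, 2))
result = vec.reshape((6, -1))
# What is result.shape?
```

(6, 8)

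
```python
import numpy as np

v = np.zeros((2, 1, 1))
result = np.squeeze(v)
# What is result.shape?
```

(2,)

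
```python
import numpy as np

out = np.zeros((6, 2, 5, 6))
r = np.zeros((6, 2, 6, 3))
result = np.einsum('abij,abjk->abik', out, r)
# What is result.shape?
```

(6, 2, 5, 3)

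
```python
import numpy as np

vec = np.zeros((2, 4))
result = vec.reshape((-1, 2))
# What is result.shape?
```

(4, 2)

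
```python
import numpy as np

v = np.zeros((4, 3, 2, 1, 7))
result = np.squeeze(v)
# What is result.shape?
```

(4, 3, 2, 7)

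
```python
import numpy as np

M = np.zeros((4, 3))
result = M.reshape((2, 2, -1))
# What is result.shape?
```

(2, 2, 3)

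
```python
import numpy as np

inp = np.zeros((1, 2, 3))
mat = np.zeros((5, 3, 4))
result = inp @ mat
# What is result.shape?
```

(5, 2, 4)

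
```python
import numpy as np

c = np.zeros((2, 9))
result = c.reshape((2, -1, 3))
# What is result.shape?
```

(2, 3, 3)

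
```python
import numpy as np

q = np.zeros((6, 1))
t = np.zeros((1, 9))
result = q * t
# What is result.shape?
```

(6, 9)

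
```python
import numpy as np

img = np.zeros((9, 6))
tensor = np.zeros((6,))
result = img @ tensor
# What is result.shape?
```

(9,)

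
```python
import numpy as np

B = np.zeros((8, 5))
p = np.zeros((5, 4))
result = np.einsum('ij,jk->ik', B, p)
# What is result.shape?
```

(8, 4)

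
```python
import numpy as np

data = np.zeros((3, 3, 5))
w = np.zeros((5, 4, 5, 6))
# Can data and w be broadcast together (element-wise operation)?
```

No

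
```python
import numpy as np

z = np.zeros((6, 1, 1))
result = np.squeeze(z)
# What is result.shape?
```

(6,)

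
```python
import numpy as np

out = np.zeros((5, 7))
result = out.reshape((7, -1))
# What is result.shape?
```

(7, 5)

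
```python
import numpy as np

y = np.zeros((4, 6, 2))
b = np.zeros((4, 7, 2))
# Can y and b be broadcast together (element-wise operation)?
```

No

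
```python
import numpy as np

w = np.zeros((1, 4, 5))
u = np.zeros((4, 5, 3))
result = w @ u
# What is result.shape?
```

(4, 4, 3)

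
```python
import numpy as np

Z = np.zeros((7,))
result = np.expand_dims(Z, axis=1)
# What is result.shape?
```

(7, 1)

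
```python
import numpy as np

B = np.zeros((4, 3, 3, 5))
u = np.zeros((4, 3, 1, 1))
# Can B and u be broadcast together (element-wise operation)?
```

Yes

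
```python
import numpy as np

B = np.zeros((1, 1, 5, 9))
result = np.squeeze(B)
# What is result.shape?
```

(5, 9)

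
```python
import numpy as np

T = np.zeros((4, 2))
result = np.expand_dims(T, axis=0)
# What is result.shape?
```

(1, 4, 2)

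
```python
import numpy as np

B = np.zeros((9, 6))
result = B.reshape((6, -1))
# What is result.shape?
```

(6, 9)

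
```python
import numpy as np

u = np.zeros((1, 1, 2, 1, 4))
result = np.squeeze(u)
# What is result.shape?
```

(2, 4)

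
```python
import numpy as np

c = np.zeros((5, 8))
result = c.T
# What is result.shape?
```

(8, 5)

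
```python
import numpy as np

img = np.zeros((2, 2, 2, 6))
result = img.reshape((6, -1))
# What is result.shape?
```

(6, 8)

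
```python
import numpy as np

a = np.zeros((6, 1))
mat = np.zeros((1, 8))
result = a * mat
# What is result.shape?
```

(6, 8)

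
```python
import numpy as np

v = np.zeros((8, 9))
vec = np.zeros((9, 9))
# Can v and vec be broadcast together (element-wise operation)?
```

No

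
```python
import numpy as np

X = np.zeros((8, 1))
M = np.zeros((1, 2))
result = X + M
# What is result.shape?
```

(8, 2)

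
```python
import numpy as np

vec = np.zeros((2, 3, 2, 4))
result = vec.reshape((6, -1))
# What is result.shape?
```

(6, 8)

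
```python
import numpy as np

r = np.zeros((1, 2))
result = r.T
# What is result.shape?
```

(2, 1)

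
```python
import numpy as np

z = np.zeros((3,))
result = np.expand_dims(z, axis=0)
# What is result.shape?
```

(1, 3)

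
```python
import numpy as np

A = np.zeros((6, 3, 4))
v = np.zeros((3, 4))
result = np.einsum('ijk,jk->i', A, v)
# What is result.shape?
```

(6,)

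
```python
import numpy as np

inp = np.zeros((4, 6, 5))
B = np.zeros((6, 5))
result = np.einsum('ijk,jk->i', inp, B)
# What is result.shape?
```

(4,)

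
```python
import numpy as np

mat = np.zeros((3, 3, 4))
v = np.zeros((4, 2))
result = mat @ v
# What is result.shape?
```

(3, 3, 2)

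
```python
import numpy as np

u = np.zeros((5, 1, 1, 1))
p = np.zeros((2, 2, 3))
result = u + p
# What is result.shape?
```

(5, 2, 2, 3)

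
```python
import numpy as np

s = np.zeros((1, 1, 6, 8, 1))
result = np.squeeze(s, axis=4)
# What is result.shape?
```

(1, 1, 6, 8)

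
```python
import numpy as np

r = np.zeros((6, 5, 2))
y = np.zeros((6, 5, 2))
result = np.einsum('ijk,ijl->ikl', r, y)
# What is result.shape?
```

(6, 2, 2)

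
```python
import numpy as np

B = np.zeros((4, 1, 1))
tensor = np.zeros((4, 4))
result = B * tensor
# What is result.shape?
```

(4, 4, 4)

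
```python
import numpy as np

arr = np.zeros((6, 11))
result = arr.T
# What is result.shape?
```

(11, 6)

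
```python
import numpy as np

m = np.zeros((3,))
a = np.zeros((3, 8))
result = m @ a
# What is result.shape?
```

(8,)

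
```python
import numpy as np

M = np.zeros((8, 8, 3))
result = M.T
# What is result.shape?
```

(3, 8, 8)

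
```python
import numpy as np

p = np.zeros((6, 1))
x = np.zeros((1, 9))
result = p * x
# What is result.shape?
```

(6, 9)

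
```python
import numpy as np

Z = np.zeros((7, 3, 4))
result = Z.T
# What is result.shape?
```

(4, 3, 7)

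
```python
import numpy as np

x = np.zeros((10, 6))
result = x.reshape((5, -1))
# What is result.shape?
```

(5, 12)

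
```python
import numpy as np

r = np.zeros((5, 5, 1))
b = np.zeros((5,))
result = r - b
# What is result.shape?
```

(5, 5, 5)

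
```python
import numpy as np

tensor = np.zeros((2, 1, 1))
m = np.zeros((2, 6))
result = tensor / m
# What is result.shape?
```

(2, 2, 6)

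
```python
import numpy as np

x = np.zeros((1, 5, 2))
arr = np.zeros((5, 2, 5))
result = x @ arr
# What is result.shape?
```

(5, 5, 5)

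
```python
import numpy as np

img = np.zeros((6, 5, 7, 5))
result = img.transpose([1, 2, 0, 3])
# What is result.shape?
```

(5, 7, 6, 5)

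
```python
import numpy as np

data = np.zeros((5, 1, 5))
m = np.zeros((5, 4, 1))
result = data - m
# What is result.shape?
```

(5, 4, 5)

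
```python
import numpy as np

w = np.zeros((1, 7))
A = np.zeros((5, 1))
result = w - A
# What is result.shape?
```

(5, 7)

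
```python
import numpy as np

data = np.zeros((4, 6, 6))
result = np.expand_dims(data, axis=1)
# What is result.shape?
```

(4, 1, 6, 6)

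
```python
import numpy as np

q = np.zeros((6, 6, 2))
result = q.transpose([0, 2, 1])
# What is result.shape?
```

(6, 2, 6)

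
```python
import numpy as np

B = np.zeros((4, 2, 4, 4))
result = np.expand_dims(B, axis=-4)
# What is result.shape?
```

(4, 1, 2, 4, 4)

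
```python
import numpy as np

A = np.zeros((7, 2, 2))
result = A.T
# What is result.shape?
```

(2, 2, 7)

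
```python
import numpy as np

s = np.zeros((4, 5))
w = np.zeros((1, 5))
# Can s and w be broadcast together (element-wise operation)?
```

Yes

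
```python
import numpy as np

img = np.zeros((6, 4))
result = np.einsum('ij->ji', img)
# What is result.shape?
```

(4, 6)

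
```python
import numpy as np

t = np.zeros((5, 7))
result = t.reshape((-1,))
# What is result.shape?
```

(35,)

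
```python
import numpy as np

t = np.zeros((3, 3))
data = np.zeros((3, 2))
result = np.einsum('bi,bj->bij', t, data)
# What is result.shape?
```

(3, 3, 2)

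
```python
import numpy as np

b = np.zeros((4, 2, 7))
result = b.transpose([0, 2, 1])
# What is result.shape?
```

(4, 7, 2)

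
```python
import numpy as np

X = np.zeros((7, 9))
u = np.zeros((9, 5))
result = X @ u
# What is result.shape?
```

(7, 5)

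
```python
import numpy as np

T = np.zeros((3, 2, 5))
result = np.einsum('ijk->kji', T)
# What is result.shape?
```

(5, 2, 3)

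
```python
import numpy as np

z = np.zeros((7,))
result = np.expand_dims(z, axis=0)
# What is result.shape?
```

(1, 7)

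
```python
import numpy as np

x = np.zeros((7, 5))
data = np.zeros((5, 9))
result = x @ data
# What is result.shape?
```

(7, 9)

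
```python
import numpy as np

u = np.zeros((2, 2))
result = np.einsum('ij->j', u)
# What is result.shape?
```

(2,)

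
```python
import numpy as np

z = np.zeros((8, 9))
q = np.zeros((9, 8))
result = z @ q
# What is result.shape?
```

(8, 8)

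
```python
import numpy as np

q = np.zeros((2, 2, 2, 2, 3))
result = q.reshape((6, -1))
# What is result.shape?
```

(6, 8)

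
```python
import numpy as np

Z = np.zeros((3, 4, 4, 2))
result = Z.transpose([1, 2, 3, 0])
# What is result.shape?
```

(4, 4, 2, 3)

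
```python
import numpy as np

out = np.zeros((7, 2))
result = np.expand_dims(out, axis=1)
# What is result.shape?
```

(7, 1, 2)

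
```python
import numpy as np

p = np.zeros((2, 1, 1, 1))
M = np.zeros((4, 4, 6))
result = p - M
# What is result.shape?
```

(2, 4, 4, 6)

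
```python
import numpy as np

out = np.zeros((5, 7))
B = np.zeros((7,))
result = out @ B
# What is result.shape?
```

(5,)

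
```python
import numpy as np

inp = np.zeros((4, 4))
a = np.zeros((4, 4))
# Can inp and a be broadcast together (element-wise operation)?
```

Yes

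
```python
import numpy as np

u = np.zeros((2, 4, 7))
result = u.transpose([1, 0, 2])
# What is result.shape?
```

(4, 2, 7)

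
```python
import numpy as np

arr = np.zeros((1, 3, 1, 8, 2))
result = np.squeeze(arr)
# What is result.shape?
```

(3, 8, 2)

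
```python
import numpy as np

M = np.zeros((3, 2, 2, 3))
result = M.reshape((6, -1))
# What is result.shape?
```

(6, 6)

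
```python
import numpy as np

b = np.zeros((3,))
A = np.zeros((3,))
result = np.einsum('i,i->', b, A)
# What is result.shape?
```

()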